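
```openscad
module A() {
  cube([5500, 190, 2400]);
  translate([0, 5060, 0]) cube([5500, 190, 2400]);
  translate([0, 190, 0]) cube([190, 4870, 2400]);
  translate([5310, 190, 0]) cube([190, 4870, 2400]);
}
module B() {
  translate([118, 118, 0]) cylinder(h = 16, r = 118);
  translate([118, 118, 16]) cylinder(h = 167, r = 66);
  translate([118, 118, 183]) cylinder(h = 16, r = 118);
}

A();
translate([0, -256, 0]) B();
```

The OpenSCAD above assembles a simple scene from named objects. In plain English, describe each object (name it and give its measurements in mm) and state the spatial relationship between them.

A is a box-shaped house frame (walls only): outside footprint 5500×5250 mm, wall height 2400 mm, wall thickness 190 mm. The two y-facing walls run the full x-width; the two x-facing walls fit between the inner faces of the y-facing walls.

B is a spool: two coaxial disc flanges of radius 118 mm and thickness 16 mm, joined by a core cylinder of radius 66 mm and height 167 mm. The lower flange rests on z = 0 and the three cylinders share a vertical axis.

The spool is on the floor beside the house frame on its −y side.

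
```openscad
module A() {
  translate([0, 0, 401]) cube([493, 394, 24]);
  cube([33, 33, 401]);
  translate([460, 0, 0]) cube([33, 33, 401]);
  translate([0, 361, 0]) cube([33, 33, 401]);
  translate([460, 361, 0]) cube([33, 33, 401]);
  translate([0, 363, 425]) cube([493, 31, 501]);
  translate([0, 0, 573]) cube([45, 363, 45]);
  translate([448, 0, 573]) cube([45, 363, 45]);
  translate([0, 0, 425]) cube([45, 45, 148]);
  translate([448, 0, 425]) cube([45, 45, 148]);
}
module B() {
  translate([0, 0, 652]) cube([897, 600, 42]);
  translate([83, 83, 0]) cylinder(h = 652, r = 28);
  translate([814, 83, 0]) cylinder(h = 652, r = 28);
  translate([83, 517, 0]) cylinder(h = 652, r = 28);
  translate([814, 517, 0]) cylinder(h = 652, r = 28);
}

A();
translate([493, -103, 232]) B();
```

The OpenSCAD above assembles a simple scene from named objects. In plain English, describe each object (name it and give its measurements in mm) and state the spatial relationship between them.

A is a chair: 493×394 mm seat, 24 mm thick, top at z = 425 mm, on four 33 mm square corner legs flush with the seat edges. A 31 mm thick backrest slab spans the full seat width, extending 501 mm above the seat top, its back face flush with the seat's +y edge. Two armrests of 45×45 mm section run along each side from the seat's front edge to the front of the backrest, top faces 193 mm above the seat top and outer faces flush with the seat's x-edges; a 45×45 mm post under the front of each armrest stands on the seat at the front corner.

B is a rectangular dining table. The top is 897×600×42 mm with its upper surface at z = 694 mm. It stands on four round legs of 56 mm diameter, each leg's bounding box inset 55 mm from the nearest pair of top edges, running from the floor to the underside of the top.

The table is beside the chair with their tops flush at z = 926.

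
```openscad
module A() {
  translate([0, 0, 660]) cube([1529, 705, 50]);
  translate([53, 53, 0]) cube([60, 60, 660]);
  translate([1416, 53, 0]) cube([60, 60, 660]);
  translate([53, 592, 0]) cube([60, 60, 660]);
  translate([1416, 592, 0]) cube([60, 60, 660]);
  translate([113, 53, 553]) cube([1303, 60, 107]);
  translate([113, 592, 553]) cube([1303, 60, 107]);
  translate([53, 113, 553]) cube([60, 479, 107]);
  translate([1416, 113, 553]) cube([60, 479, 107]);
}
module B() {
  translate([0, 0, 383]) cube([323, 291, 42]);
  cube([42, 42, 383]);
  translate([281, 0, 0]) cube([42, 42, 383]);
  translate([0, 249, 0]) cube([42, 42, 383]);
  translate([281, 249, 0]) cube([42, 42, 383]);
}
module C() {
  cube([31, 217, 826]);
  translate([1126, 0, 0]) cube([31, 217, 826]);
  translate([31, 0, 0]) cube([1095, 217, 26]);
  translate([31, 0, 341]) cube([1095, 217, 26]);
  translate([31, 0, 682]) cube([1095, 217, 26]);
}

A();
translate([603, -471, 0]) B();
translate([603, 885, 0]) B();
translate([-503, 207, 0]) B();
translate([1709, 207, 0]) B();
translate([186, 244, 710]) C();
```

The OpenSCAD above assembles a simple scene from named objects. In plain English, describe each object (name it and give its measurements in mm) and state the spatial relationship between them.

A is a table: top 1529 mm (x) × 705 mm (y), 50 mm thick, upper face at z = 710 mm, on four 60×60 mm square legs, each inset 53 mm from the nearest pair of top edges, running from z = 0 to the bottom of the top. Four apron rails, 60 mm thick and 107 mm tall, run between adjacent legs with their top edges flush with the underside of the top and their outer faces flush with the legs' outer faces.

B is a simple wooden stool: a rectangular seat 323 mm (x) by 291 mm (y), 42 mm thick, top face at z = 425 mm, on four square legs, each 42×42 mm in cross-section. The legs rest on z = 0, each flush with a corner of the seat.

C is a bookshelf 1157 mm wide overall, 217 mm deep and 826 mm tall. The two sides are 31 mm thick vertical panels. 3 horizontal shelves of 26 mm thickness span between the inner faces of the sides; the lowest shelf sits on the floor and shelves are stacked with a clear vertical gap of 315 mm between each pair.

Four stools sit around the table at the −y, +y, −x, +x sides. The bookshelf is on top of the table, centred.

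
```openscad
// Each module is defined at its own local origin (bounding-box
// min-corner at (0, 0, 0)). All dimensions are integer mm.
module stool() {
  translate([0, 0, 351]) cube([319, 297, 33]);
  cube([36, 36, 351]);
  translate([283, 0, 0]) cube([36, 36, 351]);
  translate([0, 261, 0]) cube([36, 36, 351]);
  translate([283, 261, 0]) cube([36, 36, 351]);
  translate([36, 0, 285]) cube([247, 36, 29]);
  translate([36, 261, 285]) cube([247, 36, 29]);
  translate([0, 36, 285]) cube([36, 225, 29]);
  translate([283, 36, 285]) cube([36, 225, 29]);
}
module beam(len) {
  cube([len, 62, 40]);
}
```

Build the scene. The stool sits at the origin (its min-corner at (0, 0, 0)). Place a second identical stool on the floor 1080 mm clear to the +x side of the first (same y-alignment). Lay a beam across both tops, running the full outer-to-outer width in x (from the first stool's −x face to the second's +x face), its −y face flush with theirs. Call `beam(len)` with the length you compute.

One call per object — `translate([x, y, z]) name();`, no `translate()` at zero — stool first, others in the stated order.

stool();
translate([1399, 0, 0]) stool();
translate([0, 0, 384]) beam(1718);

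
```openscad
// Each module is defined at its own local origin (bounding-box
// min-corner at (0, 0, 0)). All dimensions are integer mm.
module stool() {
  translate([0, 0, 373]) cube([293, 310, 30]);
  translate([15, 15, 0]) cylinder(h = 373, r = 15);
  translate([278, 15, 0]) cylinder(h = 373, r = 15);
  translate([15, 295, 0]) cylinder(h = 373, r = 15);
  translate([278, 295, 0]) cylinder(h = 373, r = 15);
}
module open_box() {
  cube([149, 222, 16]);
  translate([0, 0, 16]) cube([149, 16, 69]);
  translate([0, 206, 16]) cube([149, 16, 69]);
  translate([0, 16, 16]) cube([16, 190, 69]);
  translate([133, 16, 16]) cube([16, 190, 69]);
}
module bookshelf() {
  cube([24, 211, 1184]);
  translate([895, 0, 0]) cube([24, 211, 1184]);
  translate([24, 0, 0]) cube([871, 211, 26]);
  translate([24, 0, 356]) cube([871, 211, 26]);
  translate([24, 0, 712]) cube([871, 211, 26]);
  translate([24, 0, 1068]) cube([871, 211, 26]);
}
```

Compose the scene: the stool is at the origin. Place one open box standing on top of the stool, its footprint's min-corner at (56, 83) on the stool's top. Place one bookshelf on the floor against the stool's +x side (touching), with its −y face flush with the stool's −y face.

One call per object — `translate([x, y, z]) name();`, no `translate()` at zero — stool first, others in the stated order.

stool();
translate([56, 83, 403]) open_box();
translate([293, 0, 0]) bookshelf();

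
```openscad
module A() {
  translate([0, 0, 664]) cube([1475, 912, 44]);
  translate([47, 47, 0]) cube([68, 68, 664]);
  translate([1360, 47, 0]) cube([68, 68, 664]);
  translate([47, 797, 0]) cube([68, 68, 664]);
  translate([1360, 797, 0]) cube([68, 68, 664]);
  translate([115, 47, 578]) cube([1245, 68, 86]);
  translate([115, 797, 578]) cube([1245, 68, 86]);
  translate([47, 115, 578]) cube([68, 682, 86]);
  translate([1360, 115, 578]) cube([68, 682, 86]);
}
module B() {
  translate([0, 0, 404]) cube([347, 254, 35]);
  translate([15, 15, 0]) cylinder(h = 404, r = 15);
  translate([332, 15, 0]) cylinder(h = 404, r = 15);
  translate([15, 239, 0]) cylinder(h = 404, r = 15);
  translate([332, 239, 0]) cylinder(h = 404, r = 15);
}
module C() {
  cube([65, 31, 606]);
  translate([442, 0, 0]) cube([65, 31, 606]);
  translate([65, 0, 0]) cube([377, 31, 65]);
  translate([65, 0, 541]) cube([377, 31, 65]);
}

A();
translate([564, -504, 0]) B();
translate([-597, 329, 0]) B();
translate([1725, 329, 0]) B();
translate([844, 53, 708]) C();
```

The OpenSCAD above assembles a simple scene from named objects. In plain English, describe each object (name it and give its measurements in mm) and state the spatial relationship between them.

A is a table: top 1475 mm (x) × 912 mm (y), 44 mm thick, upper face at z = 708 mm, on four 68×68 mm square legs, each inset 47 mm from the nearest pair of top edges, running from z = 0 to the bottom of the top. Four apron rails, 68 mm thick and 86 mm tall, run between adjacent legs with their top edges flush with the underside of the top and their outer faces flush with the legs' outer faces.

B is a four-legged stool. The seat is 347×254 mm, 35 mm thick, top at z = 439 mm. It stands on four round legs, each 30 mm in diameter, from z = 0 to the seat underside, each leg's axis is inset half a diameter from the nearest pair of seat edges (so the leg's bounding box is flush with the corner).

C is a picture frame with a 377×476 mm rectangular opening (x by z) and a uniform 65 mm border on every side. Frame depth is 31 mm along y. It is built from two vertical stiles running the full outside height and two horizontal rails spanning the gap between the stiles.

Three stools sit around the table at the −y, −x, +x sides. The picture frame is on top of the table.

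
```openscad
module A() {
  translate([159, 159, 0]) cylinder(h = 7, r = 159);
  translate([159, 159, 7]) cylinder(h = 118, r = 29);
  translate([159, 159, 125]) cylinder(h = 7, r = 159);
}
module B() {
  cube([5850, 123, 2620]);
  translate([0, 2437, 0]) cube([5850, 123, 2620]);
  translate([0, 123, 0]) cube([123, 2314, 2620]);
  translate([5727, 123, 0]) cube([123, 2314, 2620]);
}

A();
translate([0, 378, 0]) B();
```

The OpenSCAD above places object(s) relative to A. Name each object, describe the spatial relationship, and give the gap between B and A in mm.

The house frame's nearest face is 60 mm from the spool's +y face.

A is a spool. B is a house frame. The house frame is on the floor beside the spool on its +y side. The gap between the house frame and the spool is 60 mm.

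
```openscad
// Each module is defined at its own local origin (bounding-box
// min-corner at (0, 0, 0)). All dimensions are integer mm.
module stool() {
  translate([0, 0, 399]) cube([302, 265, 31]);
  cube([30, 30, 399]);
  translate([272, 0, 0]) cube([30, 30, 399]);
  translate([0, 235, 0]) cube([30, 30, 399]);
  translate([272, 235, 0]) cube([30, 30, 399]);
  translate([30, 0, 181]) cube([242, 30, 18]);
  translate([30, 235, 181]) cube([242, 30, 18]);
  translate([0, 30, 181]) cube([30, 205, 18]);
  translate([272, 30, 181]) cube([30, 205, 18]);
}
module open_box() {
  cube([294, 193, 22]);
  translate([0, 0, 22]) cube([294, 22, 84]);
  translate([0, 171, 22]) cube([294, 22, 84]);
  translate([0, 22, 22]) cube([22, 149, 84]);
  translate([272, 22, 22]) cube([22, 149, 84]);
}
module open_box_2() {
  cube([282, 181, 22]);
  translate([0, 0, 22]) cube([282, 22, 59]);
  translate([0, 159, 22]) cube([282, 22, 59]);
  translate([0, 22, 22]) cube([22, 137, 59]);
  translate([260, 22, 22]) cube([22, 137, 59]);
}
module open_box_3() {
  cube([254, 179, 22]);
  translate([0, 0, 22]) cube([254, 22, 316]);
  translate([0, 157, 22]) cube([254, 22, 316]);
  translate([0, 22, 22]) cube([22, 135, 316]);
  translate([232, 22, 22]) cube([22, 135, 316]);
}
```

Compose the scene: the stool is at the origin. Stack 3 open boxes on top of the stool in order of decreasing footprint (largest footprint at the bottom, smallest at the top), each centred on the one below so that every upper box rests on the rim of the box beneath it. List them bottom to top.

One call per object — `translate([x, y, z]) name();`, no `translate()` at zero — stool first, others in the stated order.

stool();
translate([4, 36, 430]) open_box();
translate([10, 42, 536]) open_box_2();
translate([24, 43, 617]) open_box_3();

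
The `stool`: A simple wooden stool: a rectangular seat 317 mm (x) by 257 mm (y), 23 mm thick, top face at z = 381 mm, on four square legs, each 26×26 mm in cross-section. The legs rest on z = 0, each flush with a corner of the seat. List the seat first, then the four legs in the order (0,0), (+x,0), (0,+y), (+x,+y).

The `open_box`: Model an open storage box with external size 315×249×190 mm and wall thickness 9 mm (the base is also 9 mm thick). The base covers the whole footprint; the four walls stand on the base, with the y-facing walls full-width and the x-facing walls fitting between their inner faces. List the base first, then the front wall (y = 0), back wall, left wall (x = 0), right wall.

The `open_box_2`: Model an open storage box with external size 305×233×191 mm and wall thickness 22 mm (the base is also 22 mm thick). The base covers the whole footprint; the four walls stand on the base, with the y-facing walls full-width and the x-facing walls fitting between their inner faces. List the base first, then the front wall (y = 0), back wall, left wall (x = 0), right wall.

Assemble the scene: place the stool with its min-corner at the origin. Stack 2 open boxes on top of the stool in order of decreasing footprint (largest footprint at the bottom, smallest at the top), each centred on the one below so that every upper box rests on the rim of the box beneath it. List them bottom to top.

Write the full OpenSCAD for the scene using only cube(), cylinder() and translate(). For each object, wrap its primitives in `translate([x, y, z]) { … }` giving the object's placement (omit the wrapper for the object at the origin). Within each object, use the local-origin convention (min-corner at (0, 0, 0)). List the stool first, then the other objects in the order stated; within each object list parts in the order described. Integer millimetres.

translate([0, 0, 358]) cube([317, 257, 23]);
cube([26, 26, 358]);
translate([291, 0, 0]) cube([26, 26, 358]);
translate([0, 231, 0]) cube([26, 26, 358]);
translate([291, 231, 0]) cube([26, 26, 358]);
translate([1, 4, 381]) {
  cube([315, 249, 9]);
  translate([0, 0, 9]) cube([315, 9, 181]);
  translate([0, 240, 9]) cube([315, 9, 181]);
  translate([0, 9, 9]) cube([9, 231, 181]);
  translate([306, 9, 9]) cube([9, 231, 181]);
}
translate([6, 12, 571]) {
  cube([305, 233, 22]);
  translate([0, 0, 22]) cube([305, 22, 169]);
  translate([0, 211, 22]) cube([305, 22, 169]);
  translate([0, 22, 22]) cube([22, 189, 169]);
  translate([283, 22, 22]) cube([22, 189, 169]);
}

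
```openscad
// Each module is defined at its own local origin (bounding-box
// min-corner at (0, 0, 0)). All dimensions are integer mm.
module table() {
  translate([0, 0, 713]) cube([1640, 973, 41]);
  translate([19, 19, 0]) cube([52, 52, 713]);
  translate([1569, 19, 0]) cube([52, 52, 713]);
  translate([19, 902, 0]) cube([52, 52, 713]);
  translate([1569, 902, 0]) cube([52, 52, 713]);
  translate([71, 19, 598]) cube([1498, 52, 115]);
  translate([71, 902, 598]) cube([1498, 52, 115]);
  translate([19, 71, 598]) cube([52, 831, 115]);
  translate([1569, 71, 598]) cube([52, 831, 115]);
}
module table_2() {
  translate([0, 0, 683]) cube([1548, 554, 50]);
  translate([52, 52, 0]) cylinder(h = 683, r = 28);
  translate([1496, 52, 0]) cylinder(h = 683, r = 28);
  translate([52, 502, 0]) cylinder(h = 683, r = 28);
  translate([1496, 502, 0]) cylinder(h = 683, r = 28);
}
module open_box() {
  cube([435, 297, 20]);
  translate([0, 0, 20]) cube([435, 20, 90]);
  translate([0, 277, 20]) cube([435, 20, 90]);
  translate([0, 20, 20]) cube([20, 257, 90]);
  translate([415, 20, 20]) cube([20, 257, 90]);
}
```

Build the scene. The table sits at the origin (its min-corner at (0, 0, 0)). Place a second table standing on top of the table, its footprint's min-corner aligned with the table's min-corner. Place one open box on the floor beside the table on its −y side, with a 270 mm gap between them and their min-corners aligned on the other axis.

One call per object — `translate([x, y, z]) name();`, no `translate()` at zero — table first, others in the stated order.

table();
translate([0, 0, 754]) table_2();
translate([0, -567, 0]) open_box();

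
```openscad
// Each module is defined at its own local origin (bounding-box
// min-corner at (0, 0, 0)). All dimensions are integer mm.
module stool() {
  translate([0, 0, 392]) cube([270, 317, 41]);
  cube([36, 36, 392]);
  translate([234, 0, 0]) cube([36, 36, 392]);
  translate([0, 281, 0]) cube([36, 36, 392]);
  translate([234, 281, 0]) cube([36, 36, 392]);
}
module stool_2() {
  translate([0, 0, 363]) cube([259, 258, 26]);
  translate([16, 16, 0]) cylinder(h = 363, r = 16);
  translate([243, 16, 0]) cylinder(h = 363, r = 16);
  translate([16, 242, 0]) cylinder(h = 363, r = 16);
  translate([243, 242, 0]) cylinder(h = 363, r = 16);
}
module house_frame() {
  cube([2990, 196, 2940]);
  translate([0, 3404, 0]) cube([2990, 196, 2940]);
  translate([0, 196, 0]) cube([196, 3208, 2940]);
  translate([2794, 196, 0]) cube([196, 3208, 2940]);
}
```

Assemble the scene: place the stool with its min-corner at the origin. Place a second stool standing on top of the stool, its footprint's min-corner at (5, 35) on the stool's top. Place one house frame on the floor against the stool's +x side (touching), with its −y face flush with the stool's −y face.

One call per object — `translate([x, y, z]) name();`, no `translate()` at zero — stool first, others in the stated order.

stool();
translate([5, 35, 433]) stool_2();
translate([270, 0, 0]) house_frame();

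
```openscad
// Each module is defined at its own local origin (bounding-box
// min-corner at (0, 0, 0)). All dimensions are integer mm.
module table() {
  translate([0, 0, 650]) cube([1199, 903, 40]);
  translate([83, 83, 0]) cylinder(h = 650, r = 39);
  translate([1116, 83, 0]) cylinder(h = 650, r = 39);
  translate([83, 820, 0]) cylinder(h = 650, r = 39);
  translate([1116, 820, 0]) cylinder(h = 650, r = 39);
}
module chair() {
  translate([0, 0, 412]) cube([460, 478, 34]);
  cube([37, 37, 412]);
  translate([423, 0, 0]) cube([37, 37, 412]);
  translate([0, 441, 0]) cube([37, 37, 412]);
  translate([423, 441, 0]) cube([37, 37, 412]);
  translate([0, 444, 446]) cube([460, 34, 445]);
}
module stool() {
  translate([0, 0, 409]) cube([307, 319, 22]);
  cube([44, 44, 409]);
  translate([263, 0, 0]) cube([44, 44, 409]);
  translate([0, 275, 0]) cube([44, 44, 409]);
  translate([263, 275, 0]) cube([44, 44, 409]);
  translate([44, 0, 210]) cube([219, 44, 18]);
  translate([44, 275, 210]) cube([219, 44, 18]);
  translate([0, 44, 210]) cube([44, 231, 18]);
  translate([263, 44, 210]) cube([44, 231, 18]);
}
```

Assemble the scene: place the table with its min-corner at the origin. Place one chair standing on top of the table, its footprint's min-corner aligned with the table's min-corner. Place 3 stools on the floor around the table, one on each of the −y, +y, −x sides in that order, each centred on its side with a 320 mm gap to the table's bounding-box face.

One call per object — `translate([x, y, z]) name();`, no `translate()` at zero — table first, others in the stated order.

table();
translate([0, 0, 690]) chair();
translate([446, -639, 0]) stool();
translate([446, 1223, 0]) stool();
translate([-627, 292, 0]) stool();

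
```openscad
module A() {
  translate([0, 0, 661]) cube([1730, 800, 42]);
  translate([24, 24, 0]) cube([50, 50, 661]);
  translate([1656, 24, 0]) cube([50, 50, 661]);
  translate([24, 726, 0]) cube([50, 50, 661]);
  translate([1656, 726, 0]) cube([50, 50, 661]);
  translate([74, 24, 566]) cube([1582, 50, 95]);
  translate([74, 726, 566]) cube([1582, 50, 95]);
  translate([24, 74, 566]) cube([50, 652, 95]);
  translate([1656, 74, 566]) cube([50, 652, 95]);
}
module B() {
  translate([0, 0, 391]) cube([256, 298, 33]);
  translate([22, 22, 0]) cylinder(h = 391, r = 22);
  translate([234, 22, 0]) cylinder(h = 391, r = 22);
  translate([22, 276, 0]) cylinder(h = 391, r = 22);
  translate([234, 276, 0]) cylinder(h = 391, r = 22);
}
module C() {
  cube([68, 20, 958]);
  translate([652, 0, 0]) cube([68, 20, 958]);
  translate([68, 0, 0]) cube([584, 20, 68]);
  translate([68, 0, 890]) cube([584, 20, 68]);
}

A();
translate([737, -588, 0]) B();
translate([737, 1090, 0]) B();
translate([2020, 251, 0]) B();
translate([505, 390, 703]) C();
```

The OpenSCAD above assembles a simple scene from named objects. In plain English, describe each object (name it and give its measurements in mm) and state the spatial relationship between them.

A is a table with a 1730×800 mm rectangular top, 42 mm thick, top surface at z = 703 mm, supported by four 50×50 mm square legs, each inset 24 mm from the nearest pair of top edges, running from the floor. Four apron rails, 50 mm thick and 95 mm tall, run between adjacent legs with their top edges flush with the underside of the top and their outer faces flush with the legs' outer faces.

B is a four-legged stool. The seat is 256×298 mm, 33 mm thick, top at z = 424 mm. It stands on four round legs, each 44 mm in diameter, from z = 0 to the seat underside, each leg's axis is inset half a diameter from the nearest pair of seat edges (so the leg's bounding box is flush with the corner).

C is a rectangular picture frame lying in the x–z plane (depth along y). The opening is 584 mm wide (x) by 822 mm tall (z), surrounded by a border 68 mm wide on all four sides. The frame is 20 mm deep and is made of two full-height vertical stiles with two horizontal rails fitted between them.

Three stools sit around the table at the −y, +y, +x sides. The picture frame is on top of the table, centred.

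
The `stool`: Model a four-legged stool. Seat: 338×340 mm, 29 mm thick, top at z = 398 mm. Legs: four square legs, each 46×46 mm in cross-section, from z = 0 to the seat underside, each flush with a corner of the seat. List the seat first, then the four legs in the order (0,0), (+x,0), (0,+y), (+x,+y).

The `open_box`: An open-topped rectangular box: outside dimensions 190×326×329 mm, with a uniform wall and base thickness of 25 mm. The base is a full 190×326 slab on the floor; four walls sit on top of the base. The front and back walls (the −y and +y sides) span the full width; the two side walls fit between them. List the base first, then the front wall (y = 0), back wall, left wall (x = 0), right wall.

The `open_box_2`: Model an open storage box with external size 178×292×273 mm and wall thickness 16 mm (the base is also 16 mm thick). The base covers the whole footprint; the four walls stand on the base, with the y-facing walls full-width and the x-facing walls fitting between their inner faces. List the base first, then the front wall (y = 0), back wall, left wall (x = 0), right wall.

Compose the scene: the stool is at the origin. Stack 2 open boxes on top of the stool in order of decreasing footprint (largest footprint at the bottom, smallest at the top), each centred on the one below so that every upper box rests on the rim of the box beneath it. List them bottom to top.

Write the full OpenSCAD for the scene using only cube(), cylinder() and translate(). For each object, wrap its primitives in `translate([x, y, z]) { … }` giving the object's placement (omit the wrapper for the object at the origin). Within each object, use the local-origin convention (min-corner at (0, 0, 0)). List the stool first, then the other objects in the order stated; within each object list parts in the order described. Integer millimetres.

translate([0, 0, 369]) cube([338, 340, 29]);
cube([46, 46, 369]);
translate([292, 0, 0]) cube([46, 46, 369]);
translate([0, 294, 0]) cube([46, 46, 369]);
translate([292, 294, 0]) cube([46, 46, 369]);
translate([74, 7, 398]) {
  cube([190, 326, 25]);
  translate([0, 0, 25]) cube([190, 25, 304]);
  translate([0, 301, 25]) cube([190, 25, 304]);
  translate([0, 25, 25]) cube([25, 276, 304]);
  translate([165, 25, 25]) cube([25, 276, 304]);
}
translate([80, 24, 727]) {
  cube([178, 292, 16]);
  translate([0, 0, 16]) cube([178, 16, 257]);
  translate([0, 276, 16]) cube([178, 16, 257]);
  translate([0, 16, 16]) cube([16, 260, 257]);
  translate([162, 16, 16]) cube([16, 260, 257]);
}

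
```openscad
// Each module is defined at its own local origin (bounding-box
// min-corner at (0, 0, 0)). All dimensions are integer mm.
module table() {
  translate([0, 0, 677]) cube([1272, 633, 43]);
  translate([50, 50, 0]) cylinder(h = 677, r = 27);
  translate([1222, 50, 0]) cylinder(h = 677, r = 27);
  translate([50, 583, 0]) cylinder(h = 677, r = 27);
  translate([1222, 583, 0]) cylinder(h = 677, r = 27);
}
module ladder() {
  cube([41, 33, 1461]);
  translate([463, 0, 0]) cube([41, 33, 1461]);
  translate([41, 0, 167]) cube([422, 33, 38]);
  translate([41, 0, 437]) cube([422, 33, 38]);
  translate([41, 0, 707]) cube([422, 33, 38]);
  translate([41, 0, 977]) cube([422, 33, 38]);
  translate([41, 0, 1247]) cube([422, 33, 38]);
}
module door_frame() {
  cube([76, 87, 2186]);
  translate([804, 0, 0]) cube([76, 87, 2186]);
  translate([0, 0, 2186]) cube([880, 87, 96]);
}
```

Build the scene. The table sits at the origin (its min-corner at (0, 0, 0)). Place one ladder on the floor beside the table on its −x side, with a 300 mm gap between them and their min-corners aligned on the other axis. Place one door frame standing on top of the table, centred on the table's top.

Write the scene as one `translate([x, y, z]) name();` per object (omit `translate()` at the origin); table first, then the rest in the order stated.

table();
translate([-804, 0, 0]) ladder();
translate([196, 273, 720]) door_frame();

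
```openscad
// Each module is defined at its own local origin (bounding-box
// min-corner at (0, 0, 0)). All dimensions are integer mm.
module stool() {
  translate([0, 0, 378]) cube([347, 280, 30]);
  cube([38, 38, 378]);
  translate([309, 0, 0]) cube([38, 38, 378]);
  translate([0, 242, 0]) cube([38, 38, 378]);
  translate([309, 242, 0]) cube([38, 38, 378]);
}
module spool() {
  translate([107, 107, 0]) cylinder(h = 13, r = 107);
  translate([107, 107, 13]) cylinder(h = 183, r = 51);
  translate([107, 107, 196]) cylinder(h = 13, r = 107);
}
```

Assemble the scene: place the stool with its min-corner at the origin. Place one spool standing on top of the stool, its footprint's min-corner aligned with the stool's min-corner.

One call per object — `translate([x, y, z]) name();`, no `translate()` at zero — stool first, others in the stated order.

stool();
translate([0, 0, 408]) spool();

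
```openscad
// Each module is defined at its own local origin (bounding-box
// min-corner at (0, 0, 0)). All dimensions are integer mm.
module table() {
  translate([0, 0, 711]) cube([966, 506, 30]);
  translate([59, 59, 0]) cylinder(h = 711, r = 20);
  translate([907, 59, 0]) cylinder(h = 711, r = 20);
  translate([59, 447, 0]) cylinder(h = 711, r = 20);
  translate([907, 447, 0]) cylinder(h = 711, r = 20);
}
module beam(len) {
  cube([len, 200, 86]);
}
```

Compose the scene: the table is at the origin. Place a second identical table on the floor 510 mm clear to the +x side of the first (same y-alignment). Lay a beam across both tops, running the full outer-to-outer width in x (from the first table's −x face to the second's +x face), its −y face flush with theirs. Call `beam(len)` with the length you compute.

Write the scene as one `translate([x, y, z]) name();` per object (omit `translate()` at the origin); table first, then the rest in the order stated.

table();
translate([1476, 0, 0]) table();
translate([0, 0, 741]) beam(2442);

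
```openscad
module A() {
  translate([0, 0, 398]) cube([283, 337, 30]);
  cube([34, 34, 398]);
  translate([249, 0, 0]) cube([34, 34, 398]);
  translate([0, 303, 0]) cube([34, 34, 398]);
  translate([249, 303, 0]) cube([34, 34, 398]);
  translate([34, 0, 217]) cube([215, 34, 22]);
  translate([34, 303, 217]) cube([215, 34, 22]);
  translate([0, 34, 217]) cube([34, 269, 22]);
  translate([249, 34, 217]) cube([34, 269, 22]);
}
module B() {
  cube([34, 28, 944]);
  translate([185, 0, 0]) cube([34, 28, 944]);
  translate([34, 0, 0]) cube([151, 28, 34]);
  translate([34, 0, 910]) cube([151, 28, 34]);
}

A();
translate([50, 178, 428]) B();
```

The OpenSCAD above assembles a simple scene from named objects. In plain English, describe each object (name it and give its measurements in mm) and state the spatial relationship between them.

A is a simple wooden stool: a rectangular seat 283 mm (x) by 337 mm (y), 30 mm thick, top face at z = 428 mm, on four square legs, each 34×34 mm in cross-section. The legs rest on z = 0, each flush with a corner of the seat. Four stretchers, 34 mm wide and 22 mm tall, connect adjacent legs with their undersides at z = 217 mm, each running between the inner faces of the legs it joins and aligned with the legs' outer faces on the other axis.

B is a picture frame with a 151×876 mm rectangular opening (x by z) and a uniform 34 mm border on every side. Frame depth is 28 mm along y. It is built from two vertical stiles running the full outside height and two horizontal rails spanning the gap between the stiles.

The picture frame is on top of the stool.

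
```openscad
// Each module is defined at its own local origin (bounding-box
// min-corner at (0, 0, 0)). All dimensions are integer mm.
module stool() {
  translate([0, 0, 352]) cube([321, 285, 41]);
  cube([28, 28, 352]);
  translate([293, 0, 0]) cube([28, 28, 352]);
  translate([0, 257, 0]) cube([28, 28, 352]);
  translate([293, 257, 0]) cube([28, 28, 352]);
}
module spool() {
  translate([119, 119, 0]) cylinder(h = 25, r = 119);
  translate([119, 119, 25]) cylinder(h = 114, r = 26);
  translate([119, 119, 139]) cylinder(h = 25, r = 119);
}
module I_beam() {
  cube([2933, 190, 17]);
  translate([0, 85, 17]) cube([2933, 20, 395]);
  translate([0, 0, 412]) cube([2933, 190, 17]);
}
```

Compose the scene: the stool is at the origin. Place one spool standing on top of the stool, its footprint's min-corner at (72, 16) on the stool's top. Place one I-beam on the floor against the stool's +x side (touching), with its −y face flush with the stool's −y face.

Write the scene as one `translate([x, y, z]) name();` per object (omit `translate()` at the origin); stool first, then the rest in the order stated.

stool();
translate([72, 16, 393]) spool();
translate([321, 0, 0]) I_beam();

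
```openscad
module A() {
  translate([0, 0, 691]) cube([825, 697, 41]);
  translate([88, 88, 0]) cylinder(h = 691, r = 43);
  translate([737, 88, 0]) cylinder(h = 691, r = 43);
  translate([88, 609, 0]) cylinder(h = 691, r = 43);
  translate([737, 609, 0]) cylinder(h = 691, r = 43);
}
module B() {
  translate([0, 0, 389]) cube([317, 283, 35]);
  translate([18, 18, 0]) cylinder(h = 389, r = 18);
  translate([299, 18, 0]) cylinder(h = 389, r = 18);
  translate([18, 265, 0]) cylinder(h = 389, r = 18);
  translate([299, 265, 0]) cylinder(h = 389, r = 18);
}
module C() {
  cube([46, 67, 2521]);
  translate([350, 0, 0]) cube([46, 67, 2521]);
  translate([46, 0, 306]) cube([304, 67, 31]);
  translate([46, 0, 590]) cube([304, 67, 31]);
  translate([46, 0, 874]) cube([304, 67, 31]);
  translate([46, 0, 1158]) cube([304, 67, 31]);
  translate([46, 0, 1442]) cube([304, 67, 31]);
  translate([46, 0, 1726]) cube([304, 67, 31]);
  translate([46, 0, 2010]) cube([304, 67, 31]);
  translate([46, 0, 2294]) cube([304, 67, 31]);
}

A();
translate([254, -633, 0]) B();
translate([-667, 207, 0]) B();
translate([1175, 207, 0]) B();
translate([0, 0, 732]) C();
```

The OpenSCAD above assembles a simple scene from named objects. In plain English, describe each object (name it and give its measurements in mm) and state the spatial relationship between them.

A is a table with a 825×697 mm rectangular top, 41 mm thick, top surface at z = 732 mm, supported by four round legs of 86 mm diameter, each leg's bounding box inset 45 mm from the nearest pair of top edges, running from the floor.

B is a four-legged stool. The seat is 317×283 mm, 35 mm thick, top at z = 424 mm. It stands on four round legs, each 36 mm in diameter, from z = 0 to the seat underside, each leg's axis is inset half a diameter from the nearest pair of seat edges (so the leg's bounding box is flush with the corner).

C is a straight ladder. Two 46×67 mm vertical rails, 2521 mm tall, stand 396 mm apart (outside-to-outside) with their front faces coplanar on the −y side. 8 rungs, each 67 mm deep and 31 mm tall, span between the inner faces of the rails, front faces flush with the rails. The lowest rung's underside is at z = 306 mm and rungs are spaced 284 mm apart (underside to underside).

Three stools sit around the table at the −y, −x, +x sides. The ladder is on top of the table.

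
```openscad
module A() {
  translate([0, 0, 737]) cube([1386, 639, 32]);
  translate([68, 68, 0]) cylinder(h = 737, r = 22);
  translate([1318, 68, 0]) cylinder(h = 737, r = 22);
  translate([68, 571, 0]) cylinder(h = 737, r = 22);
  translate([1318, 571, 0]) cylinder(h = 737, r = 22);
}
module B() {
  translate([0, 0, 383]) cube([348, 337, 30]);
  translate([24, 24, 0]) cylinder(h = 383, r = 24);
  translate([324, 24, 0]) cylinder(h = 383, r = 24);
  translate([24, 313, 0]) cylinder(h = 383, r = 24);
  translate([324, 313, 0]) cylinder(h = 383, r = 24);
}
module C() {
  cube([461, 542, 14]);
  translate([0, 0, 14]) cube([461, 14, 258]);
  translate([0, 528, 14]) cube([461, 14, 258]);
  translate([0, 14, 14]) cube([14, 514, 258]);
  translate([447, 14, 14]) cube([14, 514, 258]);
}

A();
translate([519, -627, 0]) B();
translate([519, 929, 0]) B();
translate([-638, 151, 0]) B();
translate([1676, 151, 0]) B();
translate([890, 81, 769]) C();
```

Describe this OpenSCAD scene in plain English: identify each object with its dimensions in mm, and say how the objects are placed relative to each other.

A is a table with a 1386×639 mm rectangular top, 32 mm thick, top surface at z = 769 mm, supported by four round legs of 44 mm diameter, each leg's bounding box inset 46 mm from the nearest pair of top edges, running from the floor.

B is a four-legged stool. The seat is 348×337 mm, 30 mm thick, top at z = 413 mm. It stands on four round legs, each 48 mm in diameter, from z = 0 to the seat underside, each leg's axis is inset half a diameter from the nearest pair of seat edges (so the leg's bounding box is flush with the corner).

C is an open storage box with external size 461×542×272 mm and wall thickness 14 mm (the base is also 14 mm thick). The base covers the whole footprint; the four walls stand on the base, with the y-facing walls full-width and the x-facing walls fitting between their inner faces.

Four stools sit around the table at the −y, +y, −x, +x sides. The open box is on top of the table.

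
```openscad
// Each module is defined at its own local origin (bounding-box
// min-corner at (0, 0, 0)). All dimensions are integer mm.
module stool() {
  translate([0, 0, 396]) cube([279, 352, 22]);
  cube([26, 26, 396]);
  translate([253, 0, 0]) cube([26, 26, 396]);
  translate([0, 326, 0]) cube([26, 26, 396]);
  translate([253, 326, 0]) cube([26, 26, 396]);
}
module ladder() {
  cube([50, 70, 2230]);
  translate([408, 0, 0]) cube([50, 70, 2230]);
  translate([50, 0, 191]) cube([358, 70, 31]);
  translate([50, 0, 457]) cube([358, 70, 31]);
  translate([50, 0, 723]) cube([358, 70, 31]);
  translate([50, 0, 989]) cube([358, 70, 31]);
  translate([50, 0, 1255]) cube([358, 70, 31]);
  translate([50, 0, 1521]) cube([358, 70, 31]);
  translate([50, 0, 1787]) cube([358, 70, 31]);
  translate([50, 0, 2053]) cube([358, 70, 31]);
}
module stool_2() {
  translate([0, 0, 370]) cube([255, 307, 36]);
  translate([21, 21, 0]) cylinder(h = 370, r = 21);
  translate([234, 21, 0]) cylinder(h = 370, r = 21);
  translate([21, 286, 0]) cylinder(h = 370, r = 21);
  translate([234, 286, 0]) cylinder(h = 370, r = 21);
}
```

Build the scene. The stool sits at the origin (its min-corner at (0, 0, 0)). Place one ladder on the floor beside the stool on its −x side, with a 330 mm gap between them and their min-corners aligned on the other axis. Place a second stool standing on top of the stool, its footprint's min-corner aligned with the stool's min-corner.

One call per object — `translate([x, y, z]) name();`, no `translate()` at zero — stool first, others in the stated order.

stool();
translate([-788, 0, 0]) ladder();
translate([0, 0, 418]) stool_2();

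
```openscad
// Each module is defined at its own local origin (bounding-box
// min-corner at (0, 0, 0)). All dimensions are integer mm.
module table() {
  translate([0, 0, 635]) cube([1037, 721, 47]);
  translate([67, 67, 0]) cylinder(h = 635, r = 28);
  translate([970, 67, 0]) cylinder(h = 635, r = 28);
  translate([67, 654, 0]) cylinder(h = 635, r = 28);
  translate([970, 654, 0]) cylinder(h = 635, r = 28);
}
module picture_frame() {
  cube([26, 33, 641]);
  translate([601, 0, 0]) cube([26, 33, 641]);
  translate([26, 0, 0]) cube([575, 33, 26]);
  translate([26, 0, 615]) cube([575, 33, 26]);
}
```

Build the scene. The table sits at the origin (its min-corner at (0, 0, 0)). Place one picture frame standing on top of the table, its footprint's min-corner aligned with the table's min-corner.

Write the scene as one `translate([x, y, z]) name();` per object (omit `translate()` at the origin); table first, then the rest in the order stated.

table();
translate([0, 0, 682]) picture_frame();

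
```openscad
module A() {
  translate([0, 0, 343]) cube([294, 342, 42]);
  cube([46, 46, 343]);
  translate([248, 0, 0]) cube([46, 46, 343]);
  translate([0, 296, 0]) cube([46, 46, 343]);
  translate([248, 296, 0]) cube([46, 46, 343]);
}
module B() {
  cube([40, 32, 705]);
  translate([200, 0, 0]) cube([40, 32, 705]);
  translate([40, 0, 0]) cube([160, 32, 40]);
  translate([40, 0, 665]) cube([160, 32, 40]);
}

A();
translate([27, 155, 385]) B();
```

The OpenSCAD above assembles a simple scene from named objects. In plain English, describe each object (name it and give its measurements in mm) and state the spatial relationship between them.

A is a four-legged stool. The seat is a 294×342×42 mm slab whose top surface is at z = 385 mm; four square legs, each 46×46 mm in cross-section, run from the floor (z = 0) to the underside of the seat, each flush with a corner of the seat.

B is a picture frame with a 160×625 mm rectangular opening (x by z) and a uniform 40 mm border on every side. Frame depth is 32 mm along y. It is built from two vertical stiles running the full outside height and two horizontal rails spanning the gap between the stiles.

The picture frame is on top of the stool, centred.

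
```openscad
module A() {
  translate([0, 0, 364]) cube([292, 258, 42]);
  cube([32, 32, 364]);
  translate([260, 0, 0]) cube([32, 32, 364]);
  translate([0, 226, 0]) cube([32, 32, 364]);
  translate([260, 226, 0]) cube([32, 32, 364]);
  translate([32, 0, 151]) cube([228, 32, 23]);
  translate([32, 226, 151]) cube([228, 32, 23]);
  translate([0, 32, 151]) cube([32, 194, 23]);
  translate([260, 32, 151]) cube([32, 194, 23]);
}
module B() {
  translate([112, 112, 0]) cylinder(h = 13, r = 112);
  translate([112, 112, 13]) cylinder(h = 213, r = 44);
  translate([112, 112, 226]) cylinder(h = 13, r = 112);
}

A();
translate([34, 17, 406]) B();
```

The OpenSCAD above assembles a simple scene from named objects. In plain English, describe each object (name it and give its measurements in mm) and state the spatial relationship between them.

A is a four-legged stool. The seat is 292×258 mm, 42 mm thick, top at z = 406 mm. It stands on four square legs, each 32×32 mm in cross-section, from z = 0 to the seat underside, each flush with a corner of the seat. Four stretchers, 32 mm wide and 23 mm tall, connect adjacent legs with their undersides at z = 151 mm, each running between the inner faces of the legs it joins and aligned with the legs' outer faces on the other axis.

B is a spool: two coaxial disc flanges of radius 112 mm and thickness 13 mm, joined by a core cylinder of radius 44 mm and height 213 mm. The lower flange rests on z = 0 and the three cylinders share a vertical axis.

The spool is on top of the stool, centred.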